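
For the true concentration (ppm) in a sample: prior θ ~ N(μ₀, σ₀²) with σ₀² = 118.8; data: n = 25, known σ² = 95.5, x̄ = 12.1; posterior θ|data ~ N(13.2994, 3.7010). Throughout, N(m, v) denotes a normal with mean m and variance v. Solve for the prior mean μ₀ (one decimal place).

μ₀ = 50.6

With known observation variance, the Normal–Normal posterior has precision τ_n = τ₀ + n/σ² and mean μ_n = (τ₀μ₀ + (n/σ²)x̄)/τ_n.
Here τ₀ = 1/118.8 = 0.008418 and τ_data = 25/95.5 = 0.261780, so τ_n = 0.270198.
Rearranging for μ₀: μ₀ = (μ_n·τ_n − τ_data·x̄)/τ₀ = (13.2994·0.270198 − 0.261780·12.1) / 0.008418 = 0.425933/0.008418 ≈ 50.6.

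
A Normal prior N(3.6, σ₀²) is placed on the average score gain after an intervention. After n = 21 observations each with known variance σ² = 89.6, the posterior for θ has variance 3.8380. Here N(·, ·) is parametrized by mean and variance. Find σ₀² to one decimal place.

Posterior precision equals prior precision plus data precision: 1/σ_n² = 1/σ₀² + n/σ².
So 1/σ₀² = 1/3.8380 − 21/89.6 = 0.260552 − 0.234375 = 0.026177.
Hence σ₀² = 1/0.026177 ≈ 38.2.

σ₀² = 38.2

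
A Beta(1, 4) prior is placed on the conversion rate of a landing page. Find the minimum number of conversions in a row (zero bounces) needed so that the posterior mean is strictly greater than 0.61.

After k conversions and 0 bounces the posterior is Beta(1+k, 4), with mean (1+k)/(1+4+k).
Set (1+k)/(5+k) > 0.61 and solve: k > (0.61·5 − 1)/(1 − 0.61) = 5.256.
The smallest integer exceeding 5.256 is 6.

k = 6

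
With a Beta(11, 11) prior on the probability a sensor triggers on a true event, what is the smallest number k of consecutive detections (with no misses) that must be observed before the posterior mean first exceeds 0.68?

After k detections and 0 misses the posterior is Beta(11+k, 11), with mean (11+k)/(11+11+k).
Set (11+k)/(22+k) > 0.68 and solve: k > (0.68·22 − 11)/(1 − 0.68) = 12.375.
The smallest integer exceeding 12.375 is 13, and checking k=13: (24)/(35) = 0.6857 > 0.68.

k = 13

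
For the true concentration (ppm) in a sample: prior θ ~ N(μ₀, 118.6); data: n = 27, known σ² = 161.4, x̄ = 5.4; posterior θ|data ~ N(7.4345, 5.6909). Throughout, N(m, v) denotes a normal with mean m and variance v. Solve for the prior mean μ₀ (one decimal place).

μ₀ = 47.8

With known observation variance, the Normal–Normal posterior has precision τ_n = τ₀ + n/σ² and mean μ_n = (τ₀μ₀ + (n/σ²)x̄)/τ_n.
Here τ₀ = 1/118.6 = 0.008432 and τ_data = 27/161.4 = 0.167286, so τ_n = 0.175718.
Rearranging for μ₀: μ₀ = (μ_n·τ_n − τ_data·x̄)/τ₀ = (7.4345·0.175718 − 0.167286·5.4) / 0.008432 = 0.403031/0.008432 ≈ 47.8.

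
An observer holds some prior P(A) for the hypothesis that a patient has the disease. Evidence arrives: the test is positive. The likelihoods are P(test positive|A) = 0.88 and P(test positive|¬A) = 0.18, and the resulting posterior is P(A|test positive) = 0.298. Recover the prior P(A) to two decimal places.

P(A) = 0.08

Bayes' rule in odds form gives O(A|E) = O(A)·[P(E|A)/P(E|¬A)], hence O(A) = O(A|E)/LR.
Posterior odds = 0.298/(1−0.298) = 0.4245. LR = 0.88/0.18 = 4.8889.
Prior odds = 0.4245/4.8889 = 0.0868, so P(A) = 0.0868/(1+0.0868) ≈ 0.08.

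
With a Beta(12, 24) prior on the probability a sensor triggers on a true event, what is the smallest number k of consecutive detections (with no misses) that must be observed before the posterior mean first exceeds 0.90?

k = 205

After k detections and 0 misses the posterior is Beta(12+k, 24), with mean (12+k)/(12+24+k).
Set (12+k)/(36+k) > 0.90 and solve: k > (0.90·36 − 12)/(1 − 0.90) = 204.000.
The smallest integer exceeding 204.000 is 205.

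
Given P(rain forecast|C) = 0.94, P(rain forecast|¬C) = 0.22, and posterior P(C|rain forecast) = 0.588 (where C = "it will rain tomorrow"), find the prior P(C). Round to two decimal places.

In odds form, posterior odds = prior odds × likelihood ratio, so prior odds = posterior odds ÷ LR.
Posterior odds = 0.588/(1−0.588) = 1.4272. LR = 0.94/0.22 = 4.2727.
Prior odds = 1.4272/4.2727 = 0.3340, so P(C) = 0.3340/(1+0.3340) ≈ 0.25.

P(C) = 0.25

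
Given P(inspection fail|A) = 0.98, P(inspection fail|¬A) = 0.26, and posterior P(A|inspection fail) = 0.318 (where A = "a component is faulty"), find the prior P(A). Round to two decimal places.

Bayes' rule in odds form gives O(A|E) = O(A)·[P(E|A)/P(E|¬A)], hence O(A) = O(A|E)/LR.
Posterior odds = 0.318/(1−0.318) = 0.4663. LR = 0.98/0.26 = 3.7692.
Prior odds = 0.4663/3.7692 = 0.1237, so P(A) = 0.1237/(1+0.1237) ≈ 0.11.

P(A) = 0.11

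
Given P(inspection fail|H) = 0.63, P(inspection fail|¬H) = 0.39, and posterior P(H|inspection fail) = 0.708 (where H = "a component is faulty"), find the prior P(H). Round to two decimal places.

In odds form, posterior odds = prior odds × likelihood ratio, so prior odds = posterior odds ÷ LR.
Posterior odds = 0.708/(1−0.708) = 2.4247. LR = 0.63/0.39 = 1.6154.
Prior odds = 2.4247/1.6154 = 1.5010, so P(H) = 1.5010/(1+1.5010) ≈ 0.60.

P(H) = 0.60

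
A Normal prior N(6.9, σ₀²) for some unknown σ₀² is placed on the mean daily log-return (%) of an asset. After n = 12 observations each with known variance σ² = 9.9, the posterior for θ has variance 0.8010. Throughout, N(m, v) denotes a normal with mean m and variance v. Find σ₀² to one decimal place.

σ₀² = 27.5

For the Normal–Normal model with known σ², precisions add: τ_n = τ₀ + n/σ².
So 1/σ₀² = 1/0.8010 − 12/9.9 = 1.248439 − 1.212121 = 0.036318.
Hence σ₀² = 1/0.036318 ≈ 27.5.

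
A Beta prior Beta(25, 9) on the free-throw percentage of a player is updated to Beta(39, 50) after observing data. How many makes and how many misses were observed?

Under Beta–binomial conjugacy the posterior parameters are (α+s, β+f).
So s = 39 − 25 = 14 and f = 50 − 9 = 41.

14 makes and 41 misses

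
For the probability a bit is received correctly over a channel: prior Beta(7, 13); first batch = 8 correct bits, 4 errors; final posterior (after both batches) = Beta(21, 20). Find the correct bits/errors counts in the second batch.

Because Beta–binomial updating is additive in the counts, the combined data contributed (α_post−α_prior, β_post−β_prior) successes and failures.
Total across both batches: 21−7=14 correct bits, 20−13=7 errors.
Subtract the first batch: 14−8=6 correct bits and 7−4=3 errors.

6 correct bits and 3 errors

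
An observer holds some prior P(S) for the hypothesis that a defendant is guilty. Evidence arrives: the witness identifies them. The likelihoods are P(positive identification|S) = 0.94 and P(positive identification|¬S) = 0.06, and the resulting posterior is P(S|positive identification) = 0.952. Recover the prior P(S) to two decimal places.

P(S) = 0.56

Bayes' rule in odds form gives O(S|E) = O(S)·[P(E|S)/P(E|¬S)], hence O(S) = O(S|E)/LR.
Posterior odds = 0.952/(1−0.952) = 19.8333. LR = 0.94/0.06 = 15.6667.
Prior odds = 19.8333/15.6667 = 1.2660, so P(S) = 1.2660/(1+1.2660) ≈ 0.56.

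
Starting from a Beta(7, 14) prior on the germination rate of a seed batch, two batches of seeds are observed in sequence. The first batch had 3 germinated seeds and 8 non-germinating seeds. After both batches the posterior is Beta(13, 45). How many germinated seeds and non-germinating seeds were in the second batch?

3 germinated seeds and 23 non-germinating seeds

Because Beta–binomial updating is additive in the counts, the combined data contributed (α_post−α_prior, β_post−β_prior) successes and failures.
Total across both batches: 13−7=6 germinated seeds, 45−14=31 non-germinating seeds.
Subtract the first batch: 6−3=3 germinated seeds and 31−8=23 non-germinating seeds.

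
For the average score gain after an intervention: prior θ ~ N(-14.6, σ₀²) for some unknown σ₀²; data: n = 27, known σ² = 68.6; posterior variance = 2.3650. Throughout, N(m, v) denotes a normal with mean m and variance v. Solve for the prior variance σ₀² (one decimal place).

σ₀² = 34.2

Posterior precision equals prior precision plus data precision: 1/σ_n² = 1/σ₀² + n/σ².
So 1/σ₀² = 1/2.3650 − 27/68.6 = 0.422833 − 0.393586 = 0.029247.
Hence σ₀² = 1/0.029247 ≈ 34.2.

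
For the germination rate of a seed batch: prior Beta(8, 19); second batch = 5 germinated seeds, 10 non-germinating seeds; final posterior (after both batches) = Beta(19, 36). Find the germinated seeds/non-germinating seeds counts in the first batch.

Sequential conjugate updates are equivalent to a single update on the pooled data, so total successes = posterior α − prior α and total failures = posterior β − prior β.
Total across both batches: 19−8=11 germinated seeds, 36−19=17 non-germinating seeds.
Subtract the second batch: 11−5=6 germinated seeds and 17−10=7 non-germinating seeds.

6 germinated seeds and 7 non-germinating seeds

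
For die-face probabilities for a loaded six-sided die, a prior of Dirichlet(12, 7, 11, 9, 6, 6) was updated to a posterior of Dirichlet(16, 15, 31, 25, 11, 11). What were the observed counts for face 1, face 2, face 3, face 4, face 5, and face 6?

For a Dirichlet(α) prior with multinomial counts c, the posterior is Dirichlet(α + c) componentwise.
Counts are posterior − prior componentwise: 16−12=4, 15−7=8, 31−11=20, 25−9=16, 11−6=5, 11−6=5.

counts (4, 8, 20, 16, 5, 5)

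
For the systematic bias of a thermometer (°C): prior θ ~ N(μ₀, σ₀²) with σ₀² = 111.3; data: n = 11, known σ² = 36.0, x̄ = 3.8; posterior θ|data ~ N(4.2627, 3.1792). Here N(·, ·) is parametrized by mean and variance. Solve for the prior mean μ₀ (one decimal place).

The posterior mean is a precision-weighted average: μ_n = (τ₀μ₀ + τ_data·x̄)/(τ₀+τ_data), with τ₀=1/σ₀² and τ_data=n/σ².
Here τ₀ = 1/111.3 = 0.008985 and τ_data = 11/36.0 = 0.305556, so τ_n = 0.314541.
Rearranging for μ₀: μ₀ = (μ_n·τ_n − τ_data·x̄)/τ₀ = (4.2627·0.314541 − 0.305556·3.8) / 0.008985 = 0.179681/0.008985 ≈ 20.0.

μ₀ = 20.0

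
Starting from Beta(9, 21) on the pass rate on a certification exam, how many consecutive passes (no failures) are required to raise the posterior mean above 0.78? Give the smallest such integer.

k = 66

After k passes and 0 failures the posterior is Beta(9+k, 21), with mean (9+k)/(9+21+k).
Set (9+k)/(30+k) > 0.78 and solve: k > (0.78·30 − 9)/(1 − 0.78) = 65.455.
The smallest integer exceeding 65.455 is 66, and checking k=66: (75)/(96) = 0.7812 > 0.78.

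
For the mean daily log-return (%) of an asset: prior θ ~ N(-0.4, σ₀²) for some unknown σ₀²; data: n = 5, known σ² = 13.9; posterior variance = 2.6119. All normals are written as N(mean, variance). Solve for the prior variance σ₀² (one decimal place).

σ₀² = 43.2

Posterior precision equals prior precision plus data precision: 1/σ_n² = 1/σ₀² + n/σ².
So 1/σ₀² = 1/2.6119 − 5/13.9 = 0.382863 − 0.359712 = 0.023151.
Hence σ₀² = 1/0.023151 ≈ 43.2.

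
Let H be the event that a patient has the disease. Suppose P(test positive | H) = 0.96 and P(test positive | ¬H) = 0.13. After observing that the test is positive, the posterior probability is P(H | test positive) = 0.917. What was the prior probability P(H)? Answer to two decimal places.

P(H) = 0.60

In odds form, posterior odds = prior odds × likelihood ratio, so prior odds = posterior odds ÷ LR.
Posterior odds = 0.917/(1−0.917) = 11.0482. LR = 0.96/0.13 = 7.3846.
Prior odds = 11.0482/7.3846 = 1.4961, so P(H) = 1.4961/(1+1.4961) ≈ 0.60.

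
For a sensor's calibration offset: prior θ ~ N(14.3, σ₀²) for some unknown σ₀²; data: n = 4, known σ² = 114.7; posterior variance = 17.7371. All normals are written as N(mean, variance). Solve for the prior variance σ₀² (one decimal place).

σ₀² = 46.5

For the Normal–Normal model with known σ², precisions add: τ_n = τ₀ + n/σ².
So 1/σ₀² = 1/17.7371 − 4/114.7 = 0.056379 − 0.034874 = 0.021505.
Hence σ₀² = 1/0.021505 ≈ 46.5.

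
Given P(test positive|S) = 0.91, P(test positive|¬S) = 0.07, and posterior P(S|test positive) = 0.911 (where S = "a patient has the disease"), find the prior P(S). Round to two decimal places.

P(S) = 0.44

In odds form, posterior odds = prior odds × likelihood ratio, so prior odds = posterior odds ÷ LR.
Posterior odds = 0.911/(1−0.911) = 10.2360. LR = 0.91/0.07 = 13.0000.
Prior odds = 10.2360/13.0000 = 0.7874, so P(S) = 0.7874/(1+0.7874) ≈ 0.44.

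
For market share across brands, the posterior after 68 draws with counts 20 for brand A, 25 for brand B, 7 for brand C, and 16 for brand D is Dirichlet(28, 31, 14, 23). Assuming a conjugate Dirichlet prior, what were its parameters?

For a Dirichlet(α) prior with multinomial counts c, the posterior is Dirichlet(α + c) componentwise.
Subtract each count from the matching posterior parameter: 28−20=8, 31−25=6, 14−7=7, 23−16=7.

Dirichlet(8, 6, 7, 7)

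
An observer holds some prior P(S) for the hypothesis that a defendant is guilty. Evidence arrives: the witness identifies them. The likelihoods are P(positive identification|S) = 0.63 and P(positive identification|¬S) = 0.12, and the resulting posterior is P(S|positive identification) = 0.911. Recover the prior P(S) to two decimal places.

P(S) = 0.66

Bayes' rule in odds form gives O(S|E) = O(S)·[P(E|S)/P(E|¬S)], hence O(S) = O(S|E)/LR.
Posterior odds = 0.911/(1−0.911) = 10.2360. LR = 0.63/0.12 = 5.2500.
Prior odds = 10.2360/5.2500 = 1.9497, so P(S) = 1.9497/(1+1.9497) ≈ 0.66.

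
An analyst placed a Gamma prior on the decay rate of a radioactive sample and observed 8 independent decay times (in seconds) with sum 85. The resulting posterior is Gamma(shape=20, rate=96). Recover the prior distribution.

Gamma(shape=12, rate=11)

Gamma–exponential conjugacy: posterior shape = α + n, posterior rate = β + Σtᵢ.
So α = 20 − 8 = 12 and β = 96 − 85 = 11.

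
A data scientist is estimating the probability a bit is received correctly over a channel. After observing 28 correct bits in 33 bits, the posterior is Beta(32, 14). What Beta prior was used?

Beta is conjugate to the binomial likelihood: posterior = Beta(a+s, b+f).
Subtract the data counts: 32−28=4, 14−5=9.

Beta(4, 9)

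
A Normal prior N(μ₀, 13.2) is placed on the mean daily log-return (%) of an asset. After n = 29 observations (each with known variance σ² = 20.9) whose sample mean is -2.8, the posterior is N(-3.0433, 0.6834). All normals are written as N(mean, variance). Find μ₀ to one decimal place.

μ₀ = -7.5

The posterior mean is a precision-weighted average: μ_n = (τ₀μ₀ + τ_data·x̄)/(τ₀+τ_data), with τ₀=1/σ₀² and τ_data=n/σ².
Here τ₀ = 1/13.2 = 0.075758 and τ_data = 29/20.9 = 1.387560, so τ_n = 1.463318.
Rearranging for μ₀: μ₀ = (μ_n·τ_n − τ_data·x̄)/τ₀ = (-3.0433·1.463318 − 1.387560·-2.8) / 0.075758 = -0.568148/0.075758 ≈ -7.5.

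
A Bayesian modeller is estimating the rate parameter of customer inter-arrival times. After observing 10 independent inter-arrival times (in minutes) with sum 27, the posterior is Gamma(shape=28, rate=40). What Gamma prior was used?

Gamma–exponential conjugacy: posterior shape = α + n, posterior rate = β + Σtᵢ.
So α = 28 − 10 = 18 and β = 40 − 27 = 13.

Gamma(shape=18, rate=13)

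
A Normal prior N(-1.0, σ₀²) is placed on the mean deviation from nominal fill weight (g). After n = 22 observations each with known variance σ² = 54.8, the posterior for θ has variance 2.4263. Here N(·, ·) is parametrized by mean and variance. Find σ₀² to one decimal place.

For the Normal–Normal model with known σ², precisions add: τ_n = τ₀ + n/σ².
So 1/σ₀² = 1/2.4263 − 22/54.8 = 0.412150 − 0.401460 = 0.010690.
Hence σ₀² = 1/0.010690 ≈ 93.5.

σ₀² = 93.5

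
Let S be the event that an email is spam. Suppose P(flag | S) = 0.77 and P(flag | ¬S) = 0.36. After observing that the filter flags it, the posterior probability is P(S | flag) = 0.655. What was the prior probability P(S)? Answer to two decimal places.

P(S) = 0.47

In odds form, posterior odds = prior odds × likelihood ratio, so prior odds = posterior odds ÷ LR.
Posterior odds = 0.655/(1−0.655) = 1.8986. LR = 0.77/0.36 = 2.1389.
Prior odds = 1.8986/2.1389 = 0.8877, so P(S) = 0.8877/(1+0.8877) ≈ 0.47.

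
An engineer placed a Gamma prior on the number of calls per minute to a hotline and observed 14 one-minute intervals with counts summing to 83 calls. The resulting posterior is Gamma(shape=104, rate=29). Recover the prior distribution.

Gamma–Poisson conjugacy: posterior shape = α + Σxᵢ, posterior rate = β + n.
So α = 104 − 83 = 21 and β = 29 − 14 = 15.

Gamma(shape=21, rate=15)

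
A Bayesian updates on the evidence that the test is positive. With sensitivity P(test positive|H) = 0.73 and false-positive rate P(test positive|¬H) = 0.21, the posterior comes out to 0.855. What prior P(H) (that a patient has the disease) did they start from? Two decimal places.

P(H) = 0.63

Bayes' rule in odds form gives O(H|E) = O(H)·[P(E|H)/P(E|¬H)], hence O(H) = O(H|E)/LR.
Posterior odds = 0.855/(1−0.855) = 5.8966. LR = 0.73/0.21 = 3.4762.
Prior odds = 5.8966/3.4762 = 1.6963, so P(H) = 1.6963/(1+1.6963) ≈ 0.63.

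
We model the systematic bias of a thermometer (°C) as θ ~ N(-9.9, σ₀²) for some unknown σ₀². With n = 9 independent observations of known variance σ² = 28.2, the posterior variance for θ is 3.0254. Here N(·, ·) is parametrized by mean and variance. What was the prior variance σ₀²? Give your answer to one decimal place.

σ₀² = 87.8

For the Normal–Normal model with known σ², precisions add: τ_n = τ₀ + n/σ².
So 1/σ₀² = 1/3.0254 − 9/28.2 = 0.330535 − 0.319149 = 0.011386.
Hence σ₀² = 1/0.011386 ≈ 87.8.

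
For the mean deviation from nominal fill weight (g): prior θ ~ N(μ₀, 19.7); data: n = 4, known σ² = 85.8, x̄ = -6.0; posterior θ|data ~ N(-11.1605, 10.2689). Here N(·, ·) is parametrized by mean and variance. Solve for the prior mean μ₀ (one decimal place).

μ₀ = -15.9

With known observation variance, the Normal–Normal posterior has precision τ_n = τ₀ + n/σ² and mean μ_n = (τ₀μ₀ + (n/σ²)x̄)/τ_n.
Here τ₀ = 1/19.7 = 0.050761 and τ_data = 4/85.8 = 0.046620, so τ_n = 0.097381.
Rearranging for μ₀: μ₀ = (μ_n·τ_n − τ_data·x̄)/τ₀ = (-11.1605·0.097381 − 0.046620·-6.0) / 0.050761 = -0.807101/0.050761 ≈ -15.9.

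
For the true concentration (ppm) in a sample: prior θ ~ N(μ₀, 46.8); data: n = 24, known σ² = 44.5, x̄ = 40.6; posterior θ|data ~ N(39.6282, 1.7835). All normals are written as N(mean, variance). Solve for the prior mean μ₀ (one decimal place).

μ₀ = 15.1

With known observation variance, the Normal–Normal posterior has precision τ_n = τ₀ + n/σ² and mean μ_n = (τ₀μ₀ + (n/σ²)x̄)/τ_n.
Here τ₀ = 1/46.8 = 0.021368 and τ_data = 24/44.5 = 0.539326, so τ_n = 0.560694.
Rearranging for μ₀: μ₀ = (μ_n·τ_n − τ_data·x̄)/τ₀ = (39.6282·0.560694 − 0.539326·40.6) / 0.021368 = 0.322658/0.021368 ≈ 15.1.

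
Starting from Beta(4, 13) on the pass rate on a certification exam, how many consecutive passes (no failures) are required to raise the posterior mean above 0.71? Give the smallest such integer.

After k passes and 0 failures the posterior is Beta(4+k, 13), with mean (4+k)/(4+13+k).
Set (4+k)/(17+k) > 0.71 and solve: k > (0.71·17 − 4)/(1 − 0.71) = 27.828.
The smallest integer exceeding 27.828 is 28.

k = 28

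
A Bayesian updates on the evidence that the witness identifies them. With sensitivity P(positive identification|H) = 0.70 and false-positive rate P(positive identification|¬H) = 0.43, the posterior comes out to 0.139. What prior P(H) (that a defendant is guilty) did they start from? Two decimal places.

P(H) = 0.09

In odds form, posterior odds = prior odds × likelihood ratio, so prior odds = posterior odds ÷ LR.
Posterior odds = 0.139/(1−0.139) = 0.1614. LR = 0.70/0.43 = 1.6279.
Prior odds = 0.1614/1.6279 = 0.0991, so P(H) = 0.0991/(1+0.0991) ≈ 0.09.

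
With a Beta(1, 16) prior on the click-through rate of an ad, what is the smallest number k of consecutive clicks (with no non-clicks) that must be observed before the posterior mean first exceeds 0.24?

After k clicks and 0 non-clicks the posterior is Beta(1+k, 16), with mean (1+k)/(1+16+k).
Set (1+k)/(17+k) > 0.24 and solve: k > (0.24·17 − 1)/(1 − 0.24) = 4.053.
The smallest integer exceeding 4.053 is 5.

k = 5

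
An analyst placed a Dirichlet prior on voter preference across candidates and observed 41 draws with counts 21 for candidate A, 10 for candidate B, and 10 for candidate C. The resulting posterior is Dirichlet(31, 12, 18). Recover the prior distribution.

For a Dirichlet(α) prior with multinomial counts c, the posterior is Dirichlet(α + c) componentwise.
Subtract each count from the matching posterior parameter: 31−21=10, 12−10=2, 18−10=8.

Dirichlet(10, 2, 8)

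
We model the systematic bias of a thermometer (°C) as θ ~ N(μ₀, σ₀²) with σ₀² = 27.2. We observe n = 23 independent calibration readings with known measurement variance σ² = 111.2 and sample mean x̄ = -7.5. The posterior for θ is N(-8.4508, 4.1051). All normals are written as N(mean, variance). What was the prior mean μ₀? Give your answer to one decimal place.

The posterior mean is a precision-weighted average: μ_n = (τ₀μ₀ + τ_data·x̄)/(τ₀+τ_data), with τ₀=1/σ₀² and τ_data=n/σ².
Here τ₀ = 1/27.2 = 0.036765 and τ_data = 23/111.2 = 0.206835, so τ_n = 0.243600.
Rearranging for μ₀: μ₀ = (μ_n·τ_n − τ_data·x̄)/τ₀ = (-8.4508·0.243600 − 0.206835·-7.5) / 0.036765 = -0.507352/0.036765 ≈ -13.8.

μ₀ = -13.8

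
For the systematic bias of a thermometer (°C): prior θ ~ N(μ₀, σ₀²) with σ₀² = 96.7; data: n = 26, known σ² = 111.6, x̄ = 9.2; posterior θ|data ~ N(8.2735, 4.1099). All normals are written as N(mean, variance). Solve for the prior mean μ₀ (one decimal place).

The posterior mean is a precision-weighted average: μ_n = (τ₀μ₀ + τ_data·x̄)/(τ₀+τ_data), with τ₀=1/σ₀² and τ_data=n/σ².
Here τ₀ = 1/96.7 = 0.010341 and τ_data = 26/111.6 = 0.232975, so τ_n = 0.243316.
Rearranging for μ₀: μ₀ = (μ_n·τ_n − τ_data·x̄)/τ₀ = (8.2735·0.243316 − 0.232975·9.2) / 0.010341 = -0.130295/0.010341 ≈ -12.6.

μ₀ = -12.6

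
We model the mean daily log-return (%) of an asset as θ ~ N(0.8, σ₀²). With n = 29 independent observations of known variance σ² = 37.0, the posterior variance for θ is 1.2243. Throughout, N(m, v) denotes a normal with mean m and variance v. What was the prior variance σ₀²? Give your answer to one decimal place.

Posterior precision equals prior precision plus data precision: 1/σ_n² = 1/σ₀² + n/σ².
So 1/σ₀² = 1/1.2243 − 29/37.0 = 0.816793 − 0.783784 = 0.033009.
Hence σ₀² = 1/0.033009 ≈ 30.3.

σ₀² = 30.3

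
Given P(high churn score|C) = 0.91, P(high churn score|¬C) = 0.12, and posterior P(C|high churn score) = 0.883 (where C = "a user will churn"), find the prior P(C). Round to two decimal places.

Bayes' rule in odds form gives O(C|E) = O(C)·[P(E|C)/P(E|¬C)], hence O(C) = O(C|E)/LR.
Posterior odds = 0.883/(1−0.883) = 7.5470. LR = 0.91/0.12 = 7.5833.
Prior odds = 7.5470/7.5833 = 0.9952, so P(C) = 0.9952/(1+0.9952) ≈ 0.50.

P(C) = 0.50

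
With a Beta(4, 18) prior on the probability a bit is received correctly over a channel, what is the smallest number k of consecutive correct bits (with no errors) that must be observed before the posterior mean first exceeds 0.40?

After k correct bits and 0 errors the posterior is Beta(4+k, 18), with mean (4+k)/(4+18+k).
Set (4+k)/(22+k) > 0.40 and solve: k > (0.40·22 − 4)/(1 − 0.40) = 8.000.
The smallest integer exceeding 8.000 is 9.

k = 9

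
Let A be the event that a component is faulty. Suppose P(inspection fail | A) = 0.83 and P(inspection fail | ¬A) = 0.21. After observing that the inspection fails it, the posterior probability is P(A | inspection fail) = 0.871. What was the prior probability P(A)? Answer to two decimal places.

P(A) = 0.63

In odds form, posterior odds = prior odds × likelihood ratio, so prior odds = posterior odds ÷ LR.
Posterior odds = 0.871/(1−0.871) = 6.7519. LR = 0.83/0.21 = 3.9524.
Prior odds = 6.7519/3.9524 = 1.7083, so P(A) = 1.7083/(1+1.7083) ≈ 0.63.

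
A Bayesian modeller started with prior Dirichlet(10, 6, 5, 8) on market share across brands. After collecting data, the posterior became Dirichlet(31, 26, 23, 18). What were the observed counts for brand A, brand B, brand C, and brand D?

For a Dirichlet(α) prior with multinomial counts c, the posterior is Dirichlet(α + c) componentwise.
Counts are posterior − prior componentwise: 31−10=21, 26−6=20, 23−5=18, 18−8=10.

counts (21, 20, 18, 10)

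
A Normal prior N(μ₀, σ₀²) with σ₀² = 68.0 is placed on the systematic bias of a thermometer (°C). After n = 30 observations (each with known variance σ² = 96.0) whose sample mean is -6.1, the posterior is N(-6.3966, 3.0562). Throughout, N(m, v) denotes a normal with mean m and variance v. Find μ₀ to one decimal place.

μ₀ = -12.7

The posterior mean is a precision-weighted average: μ_n = (τ₀μ₀ + τ_data·x̄)/(τ₀+τ_data), with τ₀=1/σ₀² and τ_data=n/σ².
Here τ₀ = 1/68.0 = 0.014706 and τ_data = 30/96.0 = 0.312500, so τ_n = 0.327206.
Rearranging for μ₀: μ₀ = (μ_n·τ_n − τ_data·x̄)/τ₀ = (-6.3966·0.327206 − 0.312500·-6.1) / 0.014706 = -0.186756/0.014706 ≈ -12.7.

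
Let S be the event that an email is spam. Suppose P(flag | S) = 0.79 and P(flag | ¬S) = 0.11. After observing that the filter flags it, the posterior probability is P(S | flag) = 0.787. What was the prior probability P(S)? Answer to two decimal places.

P(S) = 0.34

Bayes' rule in odds form gives O(S|E) = O(S)·[P(E|S)/P(E|¬S)], hence O(S) = O(S|E)/LR.
Posterior odds = 0.787/(1−0.787) = 3.6948. LR = 0.79/0.11 = 7.1818.
Prior odds = 3.6948/7.1818 = 0.5145, so P(S) = 0.5145/(1+0.5145) ≈ 0.34.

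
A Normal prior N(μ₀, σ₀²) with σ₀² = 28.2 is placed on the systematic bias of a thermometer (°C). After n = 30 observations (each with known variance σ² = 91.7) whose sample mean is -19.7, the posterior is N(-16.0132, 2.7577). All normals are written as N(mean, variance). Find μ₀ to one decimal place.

μ₀ = 18.0

With known observation variance, the Normal–Normal posterior has precision τ_n = τ₀ + n/σ² and mean μ_n = (τ₀μ₀ + (n/σ²)x̄)/τ_n.
Here τ₀ = 1/28.2 = 0.035461 and τ_data = 30/91.7 = 0.327154, so τ_n = 0.362615.
Rearranging for μ₀: μ₀ = (μ_n·τ_n − τ_data·x̄)/τ₀ = (-16.0132·0.362615 − 0.327154·-19.7) / 0.035461 = 0.638307/0.035461 ≈ 18.0.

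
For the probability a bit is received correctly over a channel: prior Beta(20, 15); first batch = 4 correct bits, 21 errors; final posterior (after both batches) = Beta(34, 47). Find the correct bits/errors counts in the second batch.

Because Beta–binomial updating is additive in the counts, the combined data contributed (α_post−α_prior, β_post−β_prior) successes and failures.
Total across both batches: 34−20=14 correct bits, 47−15=32 errors.
Subtract the first batch: 14−4=10 correct bits and 32−21=11 errors.

10 correct bits and 11 errors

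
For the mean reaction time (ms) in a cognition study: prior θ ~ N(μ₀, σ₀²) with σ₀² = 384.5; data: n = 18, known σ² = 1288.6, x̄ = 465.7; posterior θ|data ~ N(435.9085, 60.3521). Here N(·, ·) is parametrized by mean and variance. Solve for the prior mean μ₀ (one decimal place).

With known observation variance, the Normal–Normal posterior has precision τ_n = τ₀ + n/σ² and mean μ_n = (τ₀μ₀ + (n/σ²)x̄)/τ_n.
Here τ₀ = 1/384.5 = 0.002601 and τ_data = 18/1288.6 = 0.013969, so τ_n = 0.016570.
Rearranging for μ₀: μ₀ = (μ_n·τ_n − τ_data·x̄)/τ₀ = (435.9085·0.016570 − 0.013969·465.7) / 0.002601 = 0.717641/0.002601 ≈ 275.9.

μ₀ = 275.9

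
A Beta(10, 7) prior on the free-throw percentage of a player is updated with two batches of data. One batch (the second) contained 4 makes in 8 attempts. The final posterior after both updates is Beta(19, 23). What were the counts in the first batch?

Sequential conjugate updates are equivalent to a single update on the pooled data, so total successes = posterior α − prior α and total failures = posterior β − prior β.
Total across both batches: 19−10=9 makes, 23−7=16 misses.
Subtract the second batch: 9−4=5 makes and 16−4=12 misses.

5 makes and 12 misses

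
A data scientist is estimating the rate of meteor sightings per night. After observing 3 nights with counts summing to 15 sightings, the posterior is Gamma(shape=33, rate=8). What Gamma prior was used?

Gamma(shape=18, rate=5)

A Gamma(α, β) prior (rate parametrization) on a Poisson rate with n observations summing to S gives posterior Gamma(α+S, β+n).
So α = 33 − 15 = 18 and β = 8 − 3 = 5.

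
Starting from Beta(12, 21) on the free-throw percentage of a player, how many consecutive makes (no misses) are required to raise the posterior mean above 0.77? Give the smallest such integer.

After k makes and 0 misses the posterior is Beta(12+k, 21), with mean (12+k)/(12+21+k).
Set (12+k)/(33+k) > 0.77 and solve: k > (0.77·33 − 12)/(1 − 0.77) = 58.304.
The smallest integer exceeding 58.304 is 59.

k = 59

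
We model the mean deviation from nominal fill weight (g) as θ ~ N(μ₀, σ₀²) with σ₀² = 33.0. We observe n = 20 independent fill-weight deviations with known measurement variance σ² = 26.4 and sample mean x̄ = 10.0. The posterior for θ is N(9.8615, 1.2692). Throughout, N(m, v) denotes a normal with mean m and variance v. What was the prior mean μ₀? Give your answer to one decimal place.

μ₀ = 6.4

With known observation variance, the Normal–Normal posterior has precision τ_n = τ₀ + n/σ² and mean μ_n = (τ₀μ₀ + (n/σ²)x̄)/τ_n.
Here τ₀ = 1/33.0 = 0.030303 and τ_data = 20/26.4 = 0.757576, so τ_n = 0.787879.
Rearranging for μ₀: μ₀ = (μ_n·τ_n − τ_data·x̄)/τ₀ = (9.8615·0.787879 − 0.757576·10.0) / 0.030303 = 0.193909/0.030303 ≈ 6.4.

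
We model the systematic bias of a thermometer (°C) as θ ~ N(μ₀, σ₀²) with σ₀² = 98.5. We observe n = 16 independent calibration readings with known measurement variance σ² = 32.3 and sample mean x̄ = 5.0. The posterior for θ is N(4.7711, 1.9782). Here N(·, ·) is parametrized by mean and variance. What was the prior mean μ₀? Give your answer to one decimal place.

The posterior mean is a precision-weighted average: μ_n = (τ₀μ₀ + τ_data·x̄)/(τ₀+τ_data), with τ₀=1/σ₀² and τ_data=n/σ².
Here τ₀ = 1/98.5 = 0.010152 and τ_data = 16/32.3 = 0.495356, so τ_n = 0.505508.
Rearranging for μ₀: μ₀ = (μ_n·τ_n − τ_data·x̄)/τ₀ = (4.7711·0.505508 − 0.495356·5.0) / 0.010152 = -0.064951/0.010152 ≈ -6.4.

μ₀ = -6.4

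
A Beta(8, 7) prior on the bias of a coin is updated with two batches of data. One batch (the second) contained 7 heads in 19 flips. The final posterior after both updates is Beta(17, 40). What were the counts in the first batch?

Sequential conjugate updates are equivalent to a single update on the pooled data, so total successes = posterior α − prior α and total failures = posterior β − prior β.
Total across both batches: 17−8=9 heads, 40−7=33 tails.
Subtract the second batch: 9−7=2 heads and 33−12=21 tails.

2 heads and 21 tails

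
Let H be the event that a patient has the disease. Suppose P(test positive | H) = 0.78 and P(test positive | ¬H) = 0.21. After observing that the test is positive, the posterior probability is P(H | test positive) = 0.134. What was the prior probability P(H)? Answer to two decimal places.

P(H) = 0.04

Bayes' rule in odds form gives O(H|E) = O(H)·[P(E|H)/P(E|¬H)], hence O(H) = O(H|E)/LR.
Posterior odds = 0.134/(1−0.134) = 0.1547. LR = 0.78/0.21 = 3.7143.
Prior odds = 0.1547/3.7143 = 0.0416, so P(H) = 0.0416/(1+0.0416) ≈ 0.04.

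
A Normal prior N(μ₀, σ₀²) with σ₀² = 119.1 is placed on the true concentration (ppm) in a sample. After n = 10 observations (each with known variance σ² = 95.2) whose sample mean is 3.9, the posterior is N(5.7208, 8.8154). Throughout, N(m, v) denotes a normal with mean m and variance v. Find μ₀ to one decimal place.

With known observation variance, the Normal–Normal posterior has precision τ_n = τ₀ + n/σ² and mean μ_n = (τ₀μ₀ + (n/σ²)x̄)/τ_n.
Here τ₀ = 1/119.1 = 0.008396 and τ_data = 10/95.2 = 0.105042, so τ_n = 0.113438.
Rearranging for μ₀: μ₀ = (μ_n·τ_n − τ_data·x̄)/τ₀ = (5.7208·0.113438 − 0.105042·3.9) / 0.008396 = 0.239292/0.008396 ≈ 28.5.

μ₀ = 28.5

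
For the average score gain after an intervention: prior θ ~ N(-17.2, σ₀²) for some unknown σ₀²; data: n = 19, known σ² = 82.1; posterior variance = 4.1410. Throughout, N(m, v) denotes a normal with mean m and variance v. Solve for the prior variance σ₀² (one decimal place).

σ₀² = 99.4

Posterior precision equals prior precision plus data precision: 1/σ_n² = 1/σ₀² + n/σ².
So 1/σ₀² = 1/4.1410 − 19/82.1 = 0.241488 − 0.231425 = 0.010063.
Hence σ₀² = 1/0.010063 ≈ 99.4.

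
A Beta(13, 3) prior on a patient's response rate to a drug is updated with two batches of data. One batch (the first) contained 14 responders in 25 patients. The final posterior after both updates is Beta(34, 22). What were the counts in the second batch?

Sequential conjugate updates are equivalent to a single update on the pooled data, so total successes = posterior α − prior α and total failures = posterior β − prior β.
Total across both batches: 34−13=21 responders, 22−3=19 non-responders.
Subtract the first batch: 21−14=7 responders and 19−11=8 non-responders.

7 responders and 8 non-responders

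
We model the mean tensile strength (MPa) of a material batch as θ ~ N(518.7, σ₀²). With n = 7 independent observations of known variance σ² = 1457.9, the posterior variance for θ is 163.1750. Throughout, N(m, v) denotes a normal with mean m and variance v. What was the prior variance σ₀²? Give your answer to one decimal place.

Posterior precision equals prior precision plus data precision: 1/σ_n² = 1/σ₀² + n/σ².
So 1/σ₀² = 1/163.1750 − 7/1457.9 = 0.006128 − 0.004801 = 0.001327.
Hence σ₀² = 1/0.001327 ≈ 753.6.

σ₀² = 753.6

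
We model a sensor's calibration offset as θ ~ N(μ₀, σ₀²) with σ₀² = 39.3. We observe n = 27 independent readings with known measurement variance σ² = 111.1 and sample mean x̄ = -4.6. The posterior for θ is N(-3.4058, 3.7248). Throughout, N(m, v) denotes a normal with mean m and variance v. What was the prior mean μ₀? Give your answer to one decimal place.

μ₀ = 8.0

With known observation variance, the Normal–Normal posterior has precision τ_n = τ₀ + n/σ² and mean μ_n = (τ₀μ₀ + (n/σ²)x̄)/τ_n.
Here τ₀ = 1/39.3 = 0.025445 and τ_data = 27/111.1 = 0.243024, so τ_n = 0.268469.
Rearranging for μ₀: μ₀ = (μ_n·τ_n − τ_data·x̄)/τ₀ = (-3.4058·0.268469 − 0.243024·-4.6) / 0.025445 = 0.203559/0.025445 ≈ 8.0.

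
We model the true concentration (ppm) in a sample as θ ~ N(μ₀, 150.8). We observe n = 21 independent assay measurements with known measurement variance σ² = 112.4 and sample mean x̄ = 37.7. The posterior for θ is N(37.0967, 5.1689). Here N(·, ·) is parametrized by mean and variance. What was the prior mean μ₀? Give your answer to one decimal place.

With known observation variance, the Normal–Normal posterior has precision τ_n = τ₀ + n/σ² and mean μ_n = (τ₀μ₀ + (n/σ²)x̄)/τ_n.
Here τ₀ = 1/150.8 = 0.006631 and τ_data = 21/112.4 = 0.186833, so τ_n = 0.193464.
Rearranging for μ₀: μ₀ = (μ_n·τ_n − τ_data·x̄)/τ₀ = (37.0967·0.193464 − 0.186833·37.7) / 0.006631 = 0.133272/0.006631 ≈ 20.1.

μ₀ = 20.1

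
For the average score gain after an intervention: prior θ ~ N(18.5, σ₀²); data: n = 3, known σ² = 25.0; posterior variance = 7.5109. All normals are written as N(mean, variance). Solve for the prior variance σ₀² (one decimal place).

For the Normal–Normal model with known σ², precisions add: τ_n = τ₀ + n/σ².
So 1/σ₀² = 1/7.5109 − 3/25.0 = 0.133140 − 0.120000 = 0.013140.
Hence σ₀² = 1/0.013140 ≈ 76.1.

σ₀² = 76.1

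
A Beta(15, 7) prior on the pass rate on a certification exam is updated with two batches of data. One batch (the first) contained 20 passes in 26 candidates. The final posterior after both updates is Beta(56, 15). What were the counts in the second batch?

21 passes and 2 failures

Because Beta–binomial updating is additive in the counts, the combined data contributed (α_post−α_prior, β_post−β_prior) successes and failures.
Total across both batches: 56−15=41 passes, 15−7=8 failures.
Subtract the first batch: 41−20=21 passes and 8−6=2 failures.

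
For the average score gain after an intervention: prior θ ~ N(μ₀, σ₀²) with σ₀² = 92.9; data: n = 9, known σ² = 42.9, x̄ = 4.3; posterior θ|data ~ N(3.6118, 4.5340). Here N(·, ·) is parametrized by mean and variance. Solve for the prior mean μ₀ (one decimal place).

μ₀ = -9.8

With known observation variance, the Normal–Normal posterior has precision τ_n = τ₀ + n/σ² and mean μ_n = (τ₀μ₀ + (n/σ²)x̄)/τ_n.
Here τ₀ = 1/92.9 = 0.010764 and τ_data = 9/42.9 = 0.209790, so τ_n = 0.220554.
Rearranging for μ₀: μ₀ = (μ_n·τ_n − τ_data·x̄)/τ₀ = (3.6118·0.220554 − 0.209790·4.3) / 0.010764 = -0.105500/0.010764 ≈ -9.8.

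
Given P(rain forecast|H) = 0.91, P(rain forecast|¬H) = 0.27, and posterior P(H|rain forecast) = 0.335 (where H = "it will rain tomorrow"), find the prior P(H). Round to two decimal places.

P(H) = 0.13

Bayes' rule in odds form gives O(H|E) = O(H)·[P(E|H)/P(E|¬H)], hence O(H) = O(H|E)/LR.
Posterior odds = 0.335/(1−0.335) = 0.5038. LR = 0.91/0.27 = 3.3704.
Prior odds = 0.5038/3.3704 = 0.1495, so P(H) = 0.1495/(1+0.1495) ≈ 0.13.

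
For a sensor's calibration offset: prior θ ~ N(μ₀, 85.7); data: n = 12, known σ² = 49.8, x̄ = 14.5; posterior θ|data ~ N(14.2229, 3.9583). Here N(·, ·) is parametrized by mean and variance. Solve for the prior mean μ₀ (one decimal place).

With known observation variance, the Normal–Normal posterior has precision τ_n = τ₀ + n/σ² and mean μ_n = (τ₀μ₀ + (n/σ²)x̄)/τ_n.
Here τ₀ = 1/85.7 = 0.011669 and τ_data = 12/49.8 = 0.240964, so τ_n = 0.252633.
Rearranging for μ₀: μ₀ = (μ_n·τ_n − τ_data·x̄)/τ₀ = (14.2229·0.252633 − 0.240964·14.5) / 0.011669 = 0.099196/0.011669 ≈ 8.5.

μ₀ = 8.5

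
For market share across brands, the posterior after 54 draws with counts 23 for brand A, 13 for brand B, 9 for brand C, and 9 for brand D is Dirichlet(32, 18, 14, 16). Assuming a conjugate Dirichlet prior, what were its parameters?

Dirichlet(9, 5, 5, 7)

For a Dirichlet(α) prior with multinomial counts c, the posterior is Dirichlet(α + c) componentwise.
Subtract each count from the matching posterior parameter: 32−23=9, 18−13=5, 14−9=5, 16−9=7.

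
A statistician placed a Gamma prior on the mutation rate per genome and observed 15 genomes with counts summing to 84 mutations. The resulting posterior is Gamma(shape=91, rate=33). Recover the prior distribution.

A Gamma(α, β) prior (rate parametrization) on a Poisson rate with n observations summing to S gives posterior Gamma(α+S, β+n).
So α = 91 − 84 = 7 and β = 33 − 15 = 18.

Gamma(shape=7, rate=18)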